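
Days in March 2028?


31 days

Month: March (month 3)
March has 31 days


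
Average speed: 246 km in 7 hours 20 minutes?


33.5 km/h

Distance: 246 km
Time: 7h 20m = 440 min = 440/60 = 22/3 hours
Speed = 246 ÷ (22/3) = 246 × 3 / 22 = 738/22 ≈ 33.5 km/h


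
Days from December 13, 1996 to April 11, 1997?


119 days

From December 13, 1996 to April 11, 1997
Rest of December 1996: 31 - 13 = 18
Full months: January 31, February 1997 28, March 31
Days into April 1997: 11
Total = 18 + 31 + 28 + 31 + 11 = 119 days


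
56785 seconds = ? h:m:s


15h 46m 25s

Hours: 56785 ÷ 3600 = 15 remainder 2785
Minutes: 2785 ÷ 60 = 46 remainder 25
Seconds: 25


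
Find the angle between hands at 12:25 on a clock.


137.5°

Hour hand (12 ≡ 0 on the dial): 0×30 + 25×0.5 = 12.5°
Minute hand = 25×6 = 150°
Difference = |12.5 - 150| = 137.5°


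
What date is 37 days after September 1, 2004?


Start: September 1, 2004
Add 37 days
September 1 → October 1: 30 - 1 + 1 = 30 days (37 - 30 = 7 left)
October 1 + 7 = October 8, 2004

October 8, 2004


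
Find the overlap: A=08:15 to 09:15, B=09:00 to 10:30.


Meeting A: 495-555 (in minutes from midnight)
Meeting B: 540-630
Overlap start = max(495, 540) = 540
Overlap end = min(555, 630) = 555
Overlap = max(0, 555 - 540) = 15 min

15 minutes


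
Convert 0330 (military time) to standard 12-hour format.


3:30 AM

Hour: 3
3 < 12 → AM


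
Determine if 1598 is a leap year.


No

Rules: divisible by 4 AND (not by 100 OR by 400)
1598 ÷ 4 = 399 remainder 2 → not divisible by 4
Not divisible by 4 → not a leap year


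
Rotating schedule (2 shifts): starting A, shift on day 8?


Shift B

Shifts: A, B
Start: A (index 0)
Day 8: (0 + 8 - 1) mod 2
= 7 mod 2
= 1
Index 1 → shift B


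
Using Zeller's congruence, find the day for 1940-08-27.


Zeller's congruence:
q=27, m=8, k=40, j=19
h = (27 + ⌊13×9/5⌋ + 40 + ⌊40/4⌋ + ⌊19/4⌋ - 2×19) mod 7
= (27 + 23 + 40 + 10 + 4 - 38) mod 7
= 66 mod 7 = 3
h=3 → Tuesday

Tuesday


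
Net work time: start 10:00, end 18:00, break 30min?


7h 30m (450 minutes)

Total time = (18×60+0) - (10×60+0)
= 1080 - 600 = 480 min
Minus break: 480 - 30 = 450 min
= 7h 30m


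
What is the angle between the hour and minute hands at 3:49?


Hour hand = 3×30 + 49×0.5 = 114.5°
Minute hand = 49×6 = 294°
Difference = |114.5 - 294| = 179.5°

179.5°


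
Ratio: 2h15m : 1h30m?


Duration 1: 135 minutes
Duration 2: 90 minutes
Ratio = 135:90
GCD = 45
Simplified = 3:2
As a decimal: 3/2 = 1.50

3:2 (1.50)


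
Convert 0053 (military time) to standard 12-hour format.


12:53 AM

Hour: 0
0 → 12 AM (midnight)


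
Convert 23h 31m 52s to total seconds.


Hours: 23 × 3600 = 82800
Minutes: 31 × 60 = 1860
Seconds: 52
Total = 82800 + 1860 + 52 = 84712

84712 seconds


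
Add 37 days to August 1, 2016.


September 7, 2016

Start: August 1, 2016
Add 37 days
August 1 → September 1: 31 - 1 + 1 = 31 days (37 - 31 = 6 left)
September 1 + 6 = September 7, 2016


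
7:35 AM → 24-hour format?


07:35

Input: 7:35 AM
AM hour stays: 7


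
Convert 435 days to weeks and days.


62 weeks 1 days

Weeks: 435 ÷ 7 = 62 remainder 1


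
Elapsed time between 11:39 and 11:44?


End time in minutes: 11×60 + 44 = 704
Start time in minutes: 11×60 + 39 = 699
Difference = 704 - 699 = 5 minutes
= 0 hours 5 minutes

0h 5m


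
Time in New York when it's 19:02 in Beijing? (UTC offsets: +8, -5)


06:02

Time difference = UTC-5 - UTC+8 = -13 hours
New hour = (19 -13) mod 24
= 6 mod 24 = 6
Minutes unchanged → 06:02


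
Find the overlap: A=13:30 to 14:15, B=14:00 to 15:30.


Meeting A: 810-855 (in minutes from midnight)
Meeting B: 840-930
Overlap start = max(810, 840) = 840
Overlap end = min(855, 930) = 855
Overlap = max(0, 855 - 840) = 15 min

15 minutes


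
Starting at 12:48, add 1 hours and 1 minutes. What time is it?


13:49

Start: 768 minutes from midnight
Add: 61 minutes
Total: 829 minutes
Hours: 829 ÷ 60 = 13 remainder 49


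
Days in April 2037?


30 days

Month: April (month 4)
April has 30 days


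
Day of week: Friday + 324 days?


Start: Friday (index 4)
(4 + 324) mod 7
= 328 mod 7
= 6
Index 6 → Sunday

Sunday


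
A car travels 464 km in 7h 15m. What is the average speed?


64.0 km/h

Distance: 464 km
Time: 7h 15m = 435 min = 435/60 = 29/4 hours
Speed = 464 ÷ (29/4) = 464 × 4 / 29 = 1856/29 = 64.0 km/h


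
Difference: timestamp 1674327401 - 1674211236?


Difference = 1674327401 - 1674211236 = 116165 seconds
In hours: 116165 / 3600 ≈ 32.3
In days: 116165 / 86400 ≈ 1.34

116165 seconds (32.3 hours / 1.34 days)


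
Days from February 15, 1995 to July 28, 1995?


163 days

From February 15, 1995 to July 28, 1995
Rest of February 1995: 28 - 15 = 13
Full months: March 31, April 30, May 31, June 30
Days into July 1995: 28
Total = 13 + 31 + 30 + 31 + 30 + 28 = 163 days


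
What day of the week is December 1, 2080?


Sunday

Zeller's congruence:
q=1, m=12, k=80, j=20
h = (1 + ⌊13×13/5⌋ + 80 + ⌊80/4⌋ + ⌊20/4⌋ - 2×20) mod 7
= (1 + 33 + 80 + 20 + 5 - 40) mod 7
= 99 mod 7 = 1
h=1 → Sunday


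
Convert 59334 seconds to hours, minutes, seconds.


16h 28m 54s

Hours: 59334 ÷ 3600 = 16 remainder 1734
Minutes: 1734 ÷ 60 = 28 remainder 54
Seconds: 54


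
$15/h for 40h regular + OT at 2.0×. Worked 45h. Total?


$750.00

Regular: 40h × $15 = $600.00
Overtime: 45 - 40 = 5h
OT pay: 5h × $15 × 2.0 = $150.00
Total = $600.00 + $150.00 = $750.00


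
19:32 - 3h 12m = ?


Start: 1172 minutes from midnight
Subtract: 192 minutes
Remaining: 1172 - 192 = 980
Hours: 16, Minutes: 20

16:20


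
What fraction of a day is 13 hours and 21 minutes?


0.5563 (55.63%)

Total minutes: 13×60 + 21 = 801
Day = 24×60 = 1440 minutes
Fraction = 801/1440 ≈ 0.5563
As a percentage: 801/1440 × 100 ≈ 55.63%


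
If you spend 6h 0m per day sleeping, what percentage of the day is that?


25.0%

Time: 360 minutes
Day: 1440 minutes
Percentage = (360/1440) × 100 = 25.0%


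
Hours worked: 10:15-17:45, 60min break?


Total time = (17×60+45) - (10×60+15)
= 1065 - 615 = 450 min
Minus break: 450 - 60 = 390 min
= 6h 30m

6h 30m (390 minutes)


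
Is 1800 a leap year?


Rules: divisible by 4 AND (not by 100 OR by 400)
1800 ÷ 4 = 450 exactly → divisible by 4
1800 ÷ 100 = 18 exactly → divisible by 100
1800 ÷ 400 = 4 remainder 200 → not divisible by 400
Divisible by 100 but not by 400 → not a leap year

No


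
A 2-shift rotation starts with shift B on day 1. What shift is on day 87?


Shift B

Shifts: A, B
Start: B (index 1)
Day 87: (1 + 87 - 1) mod 2
= 87 mod 2
= 1
Index 1 → shift B


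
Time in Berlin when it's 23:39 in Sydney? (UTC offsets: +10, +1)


14:39

Time difference = UTC+1 - UTC+10 = -9 hours
New hour = (23 -9) mod 24
= 14 mod 24 = 14
Minutes unchanged → 14:39


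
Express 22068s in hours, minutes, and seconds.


6h 7m 48s

Hours: 22068 ÷ 3600 = 6 remainder 468
Minutes: 468 ÷ 60 = 7 remainder 48
Seconds: 48


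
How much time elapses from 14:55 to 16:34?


End time in minutes: 16×60 + 34 = 994
Start time in minutes: 14×60 + 55 = 895
Difference = 994 - 895 = 99 minutes
= 1 hours 39 minutes

1h 39m


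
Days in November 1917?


Month: November (month 11)
November has 30 days

30 days


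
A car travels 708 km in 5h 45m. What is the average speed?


Distance: 708 km
Time: 5h 45m = 345 min = 345/60 = 23/4 hours
Speed = 708 ÷ (23/4) = 708 × 4 / 23 = 2832/23 ≈ 123.1 km/h

123.1 km/h


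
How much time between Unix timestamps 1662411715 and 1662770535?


Difference = 1662770535 - 1662411715 = 358820 seconds
In hours: 358820 / 3600 ≈ 99.7
In days: 358820 / 86400 ≈ 4.15

358820 seconds (99.7 hours / 4.15 days)


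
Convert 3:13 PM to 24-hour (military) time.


15:13

Input: 3:13 PM
PM: 3 + 12 = 15


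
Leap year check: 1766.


No

Rules: divisible by 4 AND (not by 100 OR by 400)
1766 ÷ 4 = 441 remainder 2 → not divisible by 4
Not divisible by 4 → not a leap year


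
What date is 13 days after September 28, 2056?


October 11, 2056

Start: September 28, 2056
Add 13 days
September 28 → October 1: 30 - 28 + 1 = 3 days (13 - 3 = 10 left)
October 1 + 10 = October 11, 2056


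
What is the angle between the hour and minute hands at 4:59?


Hour hand = 4×30 + 59×0.5 = 149.5°
Minute hand = 59×6 = 354°
Difference = |149.5 - 354| = 204.5°
Since > 180°: 360 - 204.5 = 155.5°

155.5°


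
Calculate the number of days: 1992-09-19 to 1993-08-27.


342 days

From September 19, 1992 to August 27, 1993
Rest of September 1992: 30 - 19 = 11
Full months: October 31, November 30, December 31, January 31, February 1993 28, March 31, April 30, May 31, June 30, July 31
Days into August 1993: 27
Total = 11 + 31 + 30 + 31 + 31 + 28 + 31 + 30 + 31 + 30 + 31 + 27 = 342 days


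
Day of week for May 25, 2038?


Tuesday

Zeller's congruence:
q=25, m=5, k=38, j=20
h = (25 + ⌊13×6/5⌋ + 38 + ⌊38/4⌋ + ⌊20/4⌋ - 2×20) mod 7
= (25 + 15 + 38 + 9 + 5 - 40) mod 7
= 52 mod 7 = 3
h=3 → Tuesday


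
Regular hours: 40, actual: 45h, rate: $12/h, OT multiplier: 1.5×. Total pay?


$570.00

Regular: 40h × $12 = $480.00
Overtime: 45 - 40 = 5h
OT pay: 5h × $12 × 1.5 = $90.00
Total = $480.00 + $90.00 = $570.00


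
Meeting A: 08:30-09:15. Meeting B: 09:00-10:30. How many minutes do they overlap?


15 minutes

Meeting A: 510-555 (in minutes from midnight)
Meeting B: 540-630
Overlap start = max(510, 540) = 540
Overlap end = min(555, 630) = 555
Overlap = max(0, 555 - 540) = 15 min


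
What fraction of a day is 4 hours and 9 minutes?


Total minutes: 4×60 + 9 = 249
Day = 24×60 = 1440 minutes
Fraction = 249/1440 ≈ 0.1729
As a percentage: 249/1440 × 100 ≈ 17.29%

0.1729 (17.29%)


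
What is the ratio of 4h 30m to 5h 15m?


6:7 (0.86)

Duration 1: 270 minutes
Duration 2: 315 minutes
Ratio = 270:315
GCD = 45
Simplified = 6:7
As a decimal: 6/7 ≈ 0.86


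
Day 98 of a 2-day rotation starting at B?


Shifts: A, B
Start: B (index 1)
Day 98: (1 + 98 - 1) mod 2
= 98 mod 2
= 0
Index 0 → shift A

Shift A


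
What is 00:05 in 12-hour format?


Hour: 0
0 → 12 AM (midnight)

12:05 AM


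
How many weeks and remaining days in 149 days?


Weeks: 149 ÷ 7 = 21 remainder 2

21 weeks 2 days


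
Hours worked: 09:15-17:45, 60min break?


7h 30m (450 minutes)

Total time = (17×60+45) - (9×60+15)
= 1065 - 555 = 510 min
Minus break: 510 - 60 = 450 min
= 7h 30m


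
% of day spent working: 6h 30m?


Time: 390 minutes
Day: 1440 minutes
Percentage = (390/1440) × 100 ≈ 27.1%

27.1%


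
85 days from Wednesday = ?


Start: Wednesday (index 2)
(2 + 85) mod 7
= 87 mod 7
= 3
Index 3 → Thursday

Thursday


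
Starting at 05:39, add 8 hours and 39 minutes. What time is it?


14:18

Start: 339 minutes from midnight
Add: 519 minutes
Total: 858 minutes
Hours: 858 ÷ 60 = 14 remainder 18


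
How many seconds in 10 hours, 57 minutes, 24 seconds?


Hours: 10 × 3600 = 36000
Minutes: 57 × 60 = 3420
Seconds: 24
Total = 36000 + 3420 + 24 = 39444

39444 seconds


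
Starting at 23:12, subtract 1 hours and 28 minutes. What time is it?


Start: 1392 minutes from midnight
Subtract: 88 minutes
Remaining: 1392 - 88 = 1304
Hours: 21, Minutes: 44

21:44


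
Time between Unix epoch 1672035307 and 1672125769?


Difference = 1672125769 - 1672035307 = 90462 seconds
In hours: 90462 / 3600 ≈ 25.1
In days: 90462 / 86400 ≈ 1.05

90462 seconds (25.1 hours / 1.05 days)


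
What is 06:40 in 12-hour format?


6:40 AM

Hour: 6
6 < 12 → AM


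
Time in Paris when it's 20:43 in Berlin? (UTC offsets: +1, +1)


20:43

Time difference = UTC+1 - UTC+1 = +0 hours
New hour = (20 + 0) mod 24
= 20 mod 24 = 20
Minutes unchanged → 20:43


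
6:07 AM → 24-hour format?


06:07

Input: 6:07 AM
AM hour stays: 6


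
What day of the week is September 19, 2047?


Zeller's congruence:
q=19, m=9, k=47, j=20
h = (19 + ⌊13×10/5⌋ + 47 + ⌊47/4⌋ + ⌊20/4⌋ - 2×20) mod 7
= (19 + 26 + 47 + 11 + 5 - 40) mod 7
= 68 mod 7 = 5
h=5 → Thursday

Thursday


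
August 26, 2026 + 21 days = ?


Start: August 26, 2026
Add 21 days
August 26 → September 1: 31 - 26 + 1 = 6 days (21 - 6 = 15 left)
September 1 + 15 = September 16, 2026

September 16, 2026


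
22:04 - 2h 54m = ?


Start: 1324 minutes from midnight
Subtract: 174 minutes
Remaining: 1324 - 174 = 1150
Hours: 19, Minutes: 10

19:10


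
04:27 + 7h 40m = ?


12:07

Start: 267 minutes from midnight
Add: 460 minutes
Total: 727 minutes
Hours: 727 ÷ 60 = 12 remainder 7


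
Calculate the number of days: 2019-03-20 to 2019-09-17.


181 days

From March 20, 2019 to September 17, 2019
Rest of March 2019: 31 - 20 = 11
Full months: April 30, May 31, June 30, July 31, August 31
Days into September 2019: 17
Total = 11 + 30 + 31 + 30 + 31 + 31 + 17 = 181 days


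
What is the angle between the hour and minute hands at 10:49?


Hour hand = 10×30 + 49×0.5 = 324.5°
Minute hand = 49×6 = 294°
Difference = |324.5 - 294| = 30.5°

30.5°


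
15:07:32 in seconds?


54452 seconds

Hours: 15 × 3600 = 54000
Minutes: 7 × 60 = 420
Seconds: 32
Total = 54000 + 420 + 32 = 54452


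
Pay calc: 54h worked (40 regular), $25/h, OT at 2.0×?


$1700.00

Regular: 40h × $25 = $1000.00
Overtime: 54 - 40 = 14h
OT pay: 14h × $25 × 2.0 = $700.00
Total = $1000.00 + $700.00 = $1700.00


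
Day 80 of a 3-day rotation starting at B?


Shifts: A, B, C
Start: B (index 1)
Day 80: (1 + 80 - 1) mod 3
= 80 mod 3
= 2
Index 2 → shift C

Shift C


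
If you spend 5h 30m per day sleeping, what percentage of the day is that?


Time: 330 minutes
Day: 1440 minutes
Percentage = (330/1440) × 100 ≈ 22.9%

22.9%


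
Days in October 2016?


Month: October (month 10)
October has 31 days

31 days


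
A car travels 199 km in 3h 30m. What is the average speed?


Distance: 199 km
Time: 3h 30m = 210 min = 210/60 = 7/2 hours
Speed = 199 ÷ (7/2) = 199 × 2 / 7 = 398/7 ≈ 56.9 km/h

56.9 km/h


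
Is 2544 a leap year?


Yes

Rules: divisible by 4 AND (not by 100 OR by 400)
2544 ÷ 4 = 636 exactly → divisible by 4
2544 ÷ 100 = 25 remainder 44 → not divisible by 100
Divisible by 4 but not by 100 → leap year


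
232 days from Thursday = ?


Friday

Start: Thursday (index 3)
(3 + 232) mod 7
= 235 mod 7
= 4
Index 4 → Friday


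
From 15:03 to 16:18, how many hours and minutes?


1h 15m

End time in minutes: 16×60 + 18 = 978
Start time in minutes: 15×60 + 3 = 903
Difference = 978 - 903 = 75 minutes
= 1 hours 15 minutes


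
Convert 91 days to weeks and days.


Weeks: 91 ÷ 7 = 13 remainder 0

13 weeks 0 days


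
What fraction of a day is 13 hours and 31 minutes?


Total minutes: 13×60 + 31 = 811
Day = 24×60 = 1440 minutes
Fraction = 811/1440 ≈ 0.5632
As a percentage: 811/1440 × 100 ≈ 56.32%

0.5632 (56.32%)


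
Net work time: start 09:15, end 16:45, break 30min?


Total time = (16×60+45) - (9×60+15)
= 1005 - 555 = 450 min
Minus break: 450 - 30 = 420 min
= 7h 0m

7h 0m (420 minutes)


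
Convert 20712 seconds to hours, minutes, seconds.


5h 45m 12s

Hours: 20712 ÷ 3600 = 5 remainder 2712
Minutes: 2712 ÷ 60 = 45 remainder 12
Seconds: 12


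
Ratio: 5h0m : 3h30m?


Duration 1: 300 minutes
Duration 2: 210 minutes
Ratio = 300:210
GCD = 30
Simplified = 10:7
As a decimal: 10/7 ≈ 1.43

10:7 (1.43)


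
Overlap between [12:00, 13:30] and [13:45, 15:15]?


Meeting A: 720-810 (in minutes from midnight)
Meeting B: 825-915
Overlap start = max(720, 825) = 825
Overlap end = min(810, 915) = 810
Overlap = max(0, 810 - 825) = 0 min

0 minutes


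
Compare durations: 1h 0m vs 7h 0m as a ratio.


1:7 (0.14)

Duration 1: 60 minutes
Duration 2: 420 minutes
Ratio = 60:420
GCD = 60
Simplified = 1:7
As a decimal: 1/7 ≈ 0.14


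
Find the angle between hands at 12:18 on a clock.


99.0°

Hour hand (12 ≡ 0 on the dial): 0×30 + 18×0.5 = 9.0°
Minute hand = 18×6 = 108°
Difference = |9.0 - 108| = 99.0°


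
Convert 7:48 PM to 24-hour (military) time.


19:48

Input: 7:48 PM
PM: 7 + 12 = 19


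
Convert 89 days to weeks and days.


12 weeks 5 days

Weeks: 89 ÷ 7 = 12 remainder 5


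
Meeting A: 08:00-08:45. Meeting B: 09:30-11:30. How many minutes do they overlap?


0 minutes

Meeting A: 480-525 (in minutes from midnight)
Meeting B: 570-690
Overlap start = max(480, 570) = 570
Overlap end = min(525, 690) = 525
Overlap = max(0, 525 - 570) = 0 min


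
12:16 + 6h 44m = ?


Start: 736 minutes from midnight
Add: 404 minutes
Total: 1140 minutes
Hours: 1140 ÷ 60 = 19 remainder 0

19:00


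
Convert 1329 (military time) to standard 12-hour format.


1:29 PM

Hour: 13
13 - 12 = 1 → PM


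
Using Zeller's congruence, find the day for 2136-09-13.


Zeller's congruence:
q=13, m=9, k=36, j=21
h = (13 + ⌊13×10/5⌋ + 36 + ⌊36/4⌋ + ⌊21/4⌋ - 2×21) mod 7
= (13 + 26 + 36 + 9 + 5 - 42) mod 7
= 47 mod 7 = 5
h=5 → Thursday

Thursday


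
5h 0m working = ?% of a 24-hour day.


Time: 300 minutes
Day: 1440 minutes
Percentage = (300/1440) × 100 ≈ 20.8%

20.8%


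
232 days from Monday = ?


Tuesday

Start: Monday (index 0)
(0 + 232) mod 7
= 232 mod 7
= 1
Index 1 → Tuesday


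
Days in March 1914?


Month: March (month 3)
March has 31 days

31 days


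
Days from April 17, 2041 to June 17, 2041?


From April 17, 2041 to June 17, 2041
Rest of April 2041: 30 - 17 = 13
Full months: May 31
Days into June 2041: 17
Total = 13 + 31 + 17 = 61 days

61 days


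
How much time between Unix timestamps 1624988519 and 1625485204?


Difference = 1625485204 - 1624988519 = 496685 seconds
In hours: 496685 / 3600 ≈ 138.0
In days: 496685 / 86400 ≈ 5.75

496685 seconds (138.0 hours / 5.75 days)


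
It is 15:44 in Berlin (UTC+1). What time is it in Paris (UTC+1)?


Time difference = UTC+1 - UTC+1 = +0 hours
New hour = (15 + 0) mod 24
= 15 mod 24 = 15
Minutes unchanged → 15:44

15:44


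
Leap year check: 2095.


No

Rules: divisible by 4 AND (not by 100 OR by 400)
2095 ÷ 4 = 523 remainder 3 → not divisible by 4
Not divisible by 4 → not a leap year


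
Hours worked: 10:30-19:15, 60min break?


7h 45m (465 minutes)

Total time = (19×60+15) - (10×60+30)
= 1155 - 630 = 525 min
Minus break: 525 - 60 = 465 min
= 7h 45m


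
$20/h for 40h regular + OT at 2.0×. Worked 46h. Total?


$1040.00

Regular: 40h × $20 = $800.00
Overtime: 46 - 40 = 6h
OT pay: 6h × $20 × 2.0 = $240.00
Total = $800.00 + $240.00 = $1040.00


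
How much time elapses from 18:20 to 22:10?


3h 50m

End time in minutes: 22×60 + 10 = 1330
Start time in minutes: 18×60 + 20 = 1100
Difference = 1330 - 1100 = 230 minutes
= 3 hours 50 minutes


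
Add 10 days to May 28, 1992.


June 7, 1992

Start: May 28, 1992
Add 10 days
May 28 → June 1: 31 - 28 + 1 = 4 days (10 - 4 = 6 left)
June 1 + 6 = June 7, 1992


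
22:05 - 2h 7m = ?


Start: 1325 minutes from midnight
Subtract: 127 minutes
Remaining: 1325 - 127 = 1198
Hours: 19, Minutes: 58

19:58


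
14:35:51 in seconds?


Hours: 14 × 3600 = 50400
Minutes: 35 × 60 = 2100
Seconds: 51
Total = 50400 + 2100 + 51 = 52551

52551 seconds


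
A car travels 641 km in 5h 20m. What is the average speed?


Distance: 641 km
Time: 5h 20m = 320 min = 320/60 = 16/3 hours
Speed = 641 ÷ (16/3) = 641 × 3 / 16 = 1923/16 ≈ 120.2 km/h

120.2 km/h


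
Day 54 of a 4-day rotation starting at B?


Shift C

Shifts: A, B, C, D
Start: B (index 1)
Day 54: (1 + 54 - 1) mod 4
= 54 mod 4
= 2
Index 2 → shift C


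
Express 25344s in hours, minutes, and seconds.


Hours: 25344 ÷ 3600 = 7 remainder 144
Minutes: 144 ÷ 60 = 2 remainder 24
Seconds: 24

7h 2m 24s


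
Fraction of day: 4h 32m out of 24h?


0.1889 (18.89%)

Total minutes: 4×60 + 32 = 272
Day = 24×60 = 1440 minutes
Fraction = 272/1440 ≈ 0.1889
As a percentage: 272/1440 × 100 ≈ 18.89%


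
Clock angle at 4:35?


72.5°

Hour hand = 4×30 + 35×0.5 = 137.5°
Minute hand = 35×6 = 210°
Difference = |137.5 - 210| = 72.5°


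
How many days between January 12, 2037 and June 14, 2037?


153 days

From January 12, 2037 to June 14, 2037
Rest of January 2037: 31 - 12 = 19
Full months: February 2037 28, March 31, April 30, May 31
Days into June 2037: 14
Total = 19 + 28 + 31 + 30 + 31 + 14 = 153 days


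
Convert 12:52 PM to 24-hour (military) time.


Input: 12:52 PM
12 PM → 12 (noon)

12:52


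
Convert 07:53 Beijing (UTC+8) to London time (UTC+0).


Time difference = UTC+0 - UTC+8 = -8 hours
New hour = (7 -8) mod 24
= -1 mod 24 = 23
Minutes unchanged → 23:53; -1 < 0 → previous day

23:53 (previous day)


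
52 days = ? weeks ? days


Weeks: 52 ÷ 7 = 7 remainder 3

7 weeks 3 days


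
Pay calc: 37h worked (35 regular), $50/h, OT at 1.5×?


Regular: 35h × $50 = $1750.00
Overtime: 37 - 35 = 2h
OT pay: 2h × $50 × 1.5 = $150.00
Total = $1750.00 + $150.00 = $1900.00

$1900.00


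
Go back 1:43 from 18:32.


Start: 1112 minutes from midnight
Subtract: 103 minutes
Remaining: 1112 - 103 = 1009
Hours: 16, Minutes: 49

16:49


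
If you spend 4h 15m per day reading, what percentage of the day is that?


17.7%

Time: 255 minutes
Day: 1440 minutes
Percentage = (255/1440) × 100 ≈ 17.7%


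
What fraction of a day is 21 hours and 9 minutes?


Total minutes: 21×60 + 9 = 1269
Day = 24×60 = 1440 minutes
Fraction = 1269/1440 ≈ 0.8813
As a percentage: 1269/1440 × 100 ≈ 88.13%

0.8813 (88.13%)


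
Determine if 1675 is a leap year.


No

Rules: divisible by 4 AND (not by 100 OR by 400)
1675 ÷ 4 = 418 remainder 3 → not divisible by 4
Not divisible by 4 → not a leap year


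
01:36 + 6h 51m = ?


Start: 96 minutes from midnight
Add: 411 minutes
Total: 507 minutes
Hours: 507 ÷ 60 = 8 remainder 27

08:27


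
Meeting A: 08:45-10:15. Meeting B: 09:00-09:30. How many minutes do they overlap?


30 minutes

Meeting A: 525-615 (in minutes from midnight)
Meeting B: 540-570
Overlap start = max(525, 540) = 540
Overlap end = min(615, 570) = 570
Overlap = max(0, 570 - 540) = 30 min


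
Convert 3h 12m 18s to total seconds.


11538 seconds

Hours: 3 × 3600 = 10800
Minutes: 12 × 60 = 720
Seconds: 18
Total = 10800 + 720 + 18 = 11538


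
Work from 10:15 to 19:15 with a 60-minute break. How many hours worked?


Total time = (19×60+15) - (10×60+15)
= 1155 - 615 = 540 min
Minus break: 540 - 60 = 480 min
= 8h 0m

8h 0m (480 minutes)


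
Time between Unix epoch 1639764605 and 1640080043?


Difference = 1640080043 - 1639764605 = 315438 seconds
In hours: 315438 / 3600 ≈ 87.6
In days: 315438 / 86400 ≈ 3.65

315438 seconds (87.6 hours / 3.65 days)


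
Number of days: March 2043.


Month: March (month 3)
March has 31 days

31 days


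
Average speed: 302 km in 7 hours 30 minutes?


40.3 km/h

Distance: 302 km
Time: 7h 30m = 450 min = 450/60 = 15/2 hours
Speed = 302 ÷ (15/2) = 302 × 2 / 15 = 604/15 ≈ 40.3 km/h


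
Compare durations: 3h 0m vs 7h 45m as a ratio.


12:31 (0.39)

Duration 1: 180 minutes
Duration 2: 465 minutes
Ratio = 180:465
GCD = 15
Simplified = 12:31
As a decimal: 12/31 ≈ 0.39


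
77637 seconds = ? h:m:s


21h 33m 57s

Hours: 77637 ÷ 3600 = 21 remainder 2037
Minutes: 2037 ÷ 60 = 33 remainder 57
Seconds: 57


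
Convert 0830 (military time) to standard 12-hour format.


Hour: 8
8 < 12 → AM

8:30 AM


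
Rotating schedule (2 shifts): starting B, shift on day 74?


Shift A

Shifts: A, B
Start: B (index 1)
Day 74: (1 + 74 - 1) mod 2
= 74 mod 2
= 0
Index 0 → shift A


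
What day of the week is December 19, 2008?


Zeller's congruence:
q=19, m=12, k=8, j=20
h = (19 + ⌊13×13/5⌋ + 8 + ⌊8/4⌋ + ⌊20/4⌋ - 2×20) mod 7
= (19 + 33 + 8 + 2 + 5 - 40) mod 7
= 27 mod 7 = 6
h=6 → Friday

Friday


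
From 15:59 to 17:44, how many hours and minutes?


End time in minutes: 17×60 + 44 = 1064
Start time in minutes: 15×60 + 59 = 959
Difference = 1064 - 959 = 105 minutes
= 1 hours 45 minutes

1h 45m


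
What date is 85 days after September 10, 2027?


December 4, 2027

Start: September 10, 2027
Add 85 days
September 10 → October 1: 30 - 10 + 1 = 21 days (85 - 21 = 64 left)
October 1 → November 1: 31 - 1 + 1 = 31 days (64 - 31 = 33 left)
November 1 → December 1: 30 - 1 + 1 = 30 days (33 - 30 = 3 left)
December 1 + 3 = December 4, 2027


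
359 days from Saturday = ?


Start: Saturday (index 5)
(5 + 359) mod 7
= 364 mod 7
= 0
Index 0 → Monday

Monday


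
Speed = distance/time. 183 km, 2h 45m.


Distance: 183 km
Time: 2h 45m = 165 min = 165/60 = 11/4 hours
Speed = 183 ÷ (11/4) = 183 × 4 / 11 = 732/11 ≈ 66.5 km/h

66.5 km/h


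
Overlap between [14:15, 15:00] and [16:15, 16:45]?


Meeting A: 855-900 (in minutes from midnight)
Meeting B: 975-1005
Overlap start = max(855, 975) = 975
Overlap end = min(900, 1005) = 900
Overlap = max(0, 900 - 975) = 0 min

0 minutes


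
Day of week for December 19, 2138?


Zeller's congruence:
q=19, m=12, k=38, j=21
h = (19 + ⌊13×13/5⌋ + 38 + ⌊38/4⌋ + ⌊21/4⌋ - 2×21) mod 7
= (19 + 33 + 38 + 9 + 5 - 42) mod 7
= 62 mod 7 = 6
h=6 → Friday

Friday


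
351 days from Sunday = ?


Start: Sunday (index 6)
(6 + 351) mod 7
= 357 mod 7
= 0
Index 0 → Monday

Monday


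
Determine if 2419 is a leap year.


Rules: divisible by 4 AND (not by 100 OR by 400)
2419 ÷ 4 = 604 remainder 3 → not divisible by 4
Not divisible by 4 → not a leap year

No


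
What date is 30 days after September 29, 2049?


Start: September 29, 2049
Add 30 days
September 29 → October 1: 30 - 29 + 1 = 2 days (30 - 2 = 28 left)
October 1 + 28 = October 29, 2049

October 29, 2049


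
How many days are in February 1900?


28 days

Month: February (month 2)
February: 28 or 29 (leap year)
1900 leap year? No


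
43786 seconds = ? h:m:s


Hours: 43786 ÷ 3600 = 12 remainder 586
Minutes: 586 ÷ 60 = 9 remainder 46
Seconds: 46

12h 9m 46s


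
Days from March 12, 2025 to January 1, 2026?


From March 12, 2025 to January 1, 2026
Rest of March 2025: 31 - 12 = 19
Full months: April 30, May 31, June 30, July 31, August 31, September 30, October 31, November 30, December 31
Days into January 2026: 1
Total = 19 + 30 + 31 + 30 + 31 + 31 + 30 + 31 + 30 + 31 + 1 = 295 days

295 days


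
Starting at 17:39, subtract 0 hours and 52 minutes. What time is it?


Start: 1059 minutes from midnight
Subtract: 52 minutes
Remaining: 1059 - 52 = 1007
Hours: 16, Minutes: 47

16:47


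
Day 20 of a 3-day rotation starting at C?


Shift A

Shifts: A, B, C
Start: C (index 2)
Day 20: (2 + 20 - 1) mod 3
= 21 mod 3
= 0
Index 0 → shift A


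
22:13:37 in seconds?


Hours: 22 × 3600 = 79200
Minutes: 13 × 60 = 780
Seconds: 37
Total = 79200 + 780 + 37 = 80017

80017 seconds


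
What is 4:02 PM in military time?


16:02

Input: 4:02 PM
PM: 4 + 12 = 16


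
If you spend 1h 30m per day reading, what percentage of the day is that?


6.3%

Time: 90 minutes
Day: 1440 minutes
Percentage = (90/1440) × 100 ≈ 6.3%


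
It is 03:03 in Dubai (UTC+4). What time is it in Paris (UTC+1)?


Time difference = UTC+1 - UTC+4 = -3 hours
New hour = (3 -3) mod 24
= 0 mod 24 = 0
Minutes unchanged → 00:03

00:03


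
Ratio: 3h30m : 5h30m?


Duration 1: 210 minutes
Duration 2: 330 minutes
Ratio = 210:330
GCD = 30
Simplified = 7:11
As a decimal: 7/11 ≈ 0.64

7:11 (0.64)


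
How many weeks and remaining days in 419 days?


Weeks: 419 ÷ 7 = 59 remainder 6

59 weeks 6 days


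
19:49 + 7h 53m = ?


03:42 (next day)

Start: 1189 minutes from midnight
Add: 473 minutes
Total: 1662 minutes
Hours: 1662 ÷ 60 = 27 remainder 42
27 ≥ 24 → 27 - 24 = 3 (next day)


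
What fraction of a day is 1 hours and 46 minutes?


0.0736 (7.36%)

Total minutes: 1×60 + 46 = 106
Day = 24×60 = 1440 minutes
Fraction = 106/1440 ≈ 0.0736
As a percentage: 106/1440 × 100 ≈ 7.36%


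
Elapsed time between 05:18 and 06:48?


1h 30m

End time in minutes: 6×60 + 48 = 408
Start time in minutes: 5×60 + 18 = 318
Difference = 408 - 318 = 90 minutes
= 1 hours 30 minutes


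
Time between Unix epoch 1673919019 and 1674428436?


509417 seconds (141.5 hours / 5.90 days)

Difference = 1674428436 - 1673919019 = 509417 seconds
In hours: 509417 / 3600 ≈ 141.5
In days: 509417 / 86400 ≈ 5.90


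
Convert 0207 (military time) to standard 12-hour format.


Hour: 2
2 < 12 → AM

2:07 AM


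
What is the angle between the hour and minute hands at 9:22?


149.0°

Hour hand = 9×30 + 22×0.5 = 281.0°
Minute hand = 22×6 = 132°
Difference = |281.0 - 132| = 149.0°


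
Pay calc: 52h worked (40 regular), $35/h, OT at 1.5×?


Regular: 40h × $35 = $1400.00
Overtime: 52 - 40 = 12h
OT pay: 12h × $35 × 1.5 = $630.00
Total = $1400.00 + $630.00 = $2030.00

$2030.00


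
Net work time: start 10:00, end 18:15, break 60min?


7h 15m (435 minutes)

Total time = (18×60+15) - (10×60+0)
= 1095 - 600 = 495 min
Minus break: 495 - 60 = 435 min
= 7h 15m


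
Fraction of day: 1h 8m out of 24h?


0.0472 (4.72%)

Total minutes: 1×60 + 8 = 68
Day = 24×60 = 1440 minutes
Fraction = 68/1440 ≈ 0.0472
As a percentage: 68/1440 × 100 ≈ 4.72%


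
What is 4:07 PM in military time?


16:07

Input: 4:07 PM
PM: 4 + 12 = 16


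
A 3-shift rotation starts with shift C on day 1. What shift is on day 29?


Shift A

Shifts: A, B, C
Start: C (index 2)
Day 29: (2 + 29 - 1) mod 3
= 30 mod 3
= 0
Index 0 → shift A


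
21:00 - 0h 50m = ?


Start: 1260 minutes from midnight
Subtract: 50 minutes
Remaining: 1260 - 50 = 1210
Hours: 20, Minutes: 10

20:10


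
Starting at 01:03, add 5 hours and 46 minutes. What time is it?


Start: 63 minutes from midnight
Add: 346 minutes
Total: 409 minutes
Hours: 409 ÷ 60 = 6 remainder 49

06:49


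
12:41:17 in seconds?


Hours: 12 × 3600 = 43200
Minutes: 41 × 60 = 2460
Seconds: 17
Total = 43200 + 2460 + 17 = 45677

45677 seconds


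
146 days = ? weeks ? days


20 weeks 6 days

Weeks: 146 ÷ 7 = 20 remainder 6


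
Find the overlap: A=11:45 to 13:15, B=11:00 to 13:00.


75 minutes

Meeting A: 705-795 (in minutes from midnight)
Meeting B: 660-780
Overlap start = max(705, 660) = 705
Overlap end = min(795, 780) = 780
Overlap = max(0, 780 - 705) = 75 min


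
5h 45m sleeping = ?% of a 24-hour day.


24.0%

Time: 345 minutes
Day: 1440 minutes
Percentage = (345/1440) × 100 ≈ 24.0%


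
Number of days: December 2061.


Month: December (month 12)
December has 31 days

31 days


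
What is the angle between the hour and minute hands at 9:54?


27.0°

Hour hand = 9×30 + 54×0.5 = 297.0°
Minute hand = 54×6 = 324°
Difference = |297.0 - 324| = 27.0°


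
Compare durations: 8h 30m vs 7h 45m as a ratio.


Duration 1: 510 minutes
Duration 2: 465 minutes
Ratio = 510:465
GCD = 15
Simplified = 34:31
As a decimal: 34/31 ≈ 1.10

34:31 (1.10)


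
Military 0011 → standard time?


Hour: 0
0 → 12 AM (midnight)

12:11 AM


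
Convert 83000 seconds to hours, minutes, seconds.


23h 3m 20s

Hours: 83000 ÷ 3600 = 23 remainder 200
Minutes: 200 ÷ 60 = 3 remainder 20
Seconds: 20


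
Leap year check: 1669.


Rules: divisible by 4 AND (not by 100 OR by 400)
1669 ÷ 4 = 417 remainder 1 → not divisible by 4
Not divisible by 4 → not a leap year

No


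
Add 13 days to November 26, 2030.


Start: November 26, 2030
Add 13 days
November 26 → December 1: 30 - 26 + 1 = 5 days (13 - 5 = 8 left)
December 1 + 8 = December 9, 2030

December 9, 2030


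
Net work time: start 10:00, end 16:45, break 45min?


Total time = (16×60+45) - (10×60+0)
= 1005 - 600 = 405 min
Minus break: 405 - 45 = 360 min
= 6h 0m

6h 0m (360 minutes)


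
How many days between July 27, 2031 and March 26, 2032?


243 days

From July 27, 2031 to March 26, 2032
Rest of July 2031: 31 - 27 = 4
Full months: August 31, September 30, October 31, November 30, December 31, January 31, February 2032 29
Days into March 2032: 26
Total = 4 + 31 + 30 + 31 + 30 + 31 + 31 + 29 + 26 = 243 days


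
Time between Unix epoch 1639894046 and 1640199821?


305775 seconds (84.9 hours / 3.54 days)

Difference = 1640199821 - 1639894046 = 305775 seconds
In hours: 305775 / 3600 ≈ 84.9
In days: 305775 / 86400 ≈ 3.54


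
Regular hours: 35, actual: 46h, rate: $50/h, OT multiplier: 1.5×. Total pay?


Regular: 35h × $50 = $1750.00
Overtime: 46 - 35 = 11h
OT pay: 11h × $50 × 1.5 = $825.00
Total = $1750.00 + $825.00 = $2575.00

$2575.00


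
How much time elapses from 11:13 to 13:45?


End time in minutes: 13×60 + 45 = 825
Start time in minutes: 11×60 + 13 = 673
Difference = 825 - 673 = 152 minutes
= 2 hours 32 minutes

2h 32m


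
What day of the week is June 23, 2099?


Zeller's congruence:
q=23, m=6, k=99, j=20
h = (23 + ⌊13×7/5⌋ + 99 + ⌊99/4⌋ + ⌊20/4⌋ - 2×20) mod 7
= (23 + 18 + 99 + 24 + 5 - 40) mod 7
= 129 mod 7 = 3
h=3 → Tuesday

Tuesday


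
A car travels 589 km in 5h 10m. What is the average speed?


114.0 km/h

Distance: 589 km
Time: 5h 10m = 310 min = 310/60 = 31/6 hours
Speed = 589 ÷ (31/6) = 589 × 6 / 31 = 3534/31 = 114.0 km/h


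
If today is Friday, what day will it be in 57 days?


Start: Friday (index 4)
(4 + 57) mod 7
= 61 mod 7
= 5
Index 5 → Saturday

Saturday


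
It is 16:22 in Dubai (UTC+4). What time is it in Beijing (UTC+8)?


Time difference = UTC+8 - UTC+4 = +4 hours
New hour = (16 + 4) mod 24
= 20 mod 24 = 20
Minutes unchanged → 20:22

20:22


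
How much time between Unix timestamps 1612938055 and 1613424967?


486912 seconds (135.3 hours / 5.64 days)

Difference = 1613424967 - 1612938055 = 486912 seconds
In hours: 486912 / 3600 ≈ 135.3
In days: 486912 / 86400 ≈ 5.64


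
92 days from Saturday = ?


Sunday

Start: Saturday (index 5)
(5 + 92) mod 7
= 97 mod 7
= 6
Index 6 → Sunday


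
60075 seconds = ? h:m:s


Hours: 60075 ÷ 3600 = 16 remainder 2475
Minutes: 2475 ÷ 60 = 41 remainder 15
Seconds: 15

16h 41m 15s


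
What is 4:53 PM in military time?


16:53

Input: 4:53 PM
PM: 4 + 12 = 16


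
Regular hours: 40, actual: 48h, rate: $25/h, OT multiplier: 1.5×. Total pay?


Regular: 40h × $25 = $1000.00
Overtime: 48 - 40 = 8h
OT pay: 8h × $25 × 1.5 = $300.00
Total = $1000.00 + $300.00 = $1300.00

$1300.00


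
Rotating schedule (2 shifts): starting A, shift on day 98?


Shift B

Shifts: A, B
Start: A (index 0)
Day 98: (0 + 98 - 1) mod 2
= 97 mod 2
= 1
Index 1 → shift B


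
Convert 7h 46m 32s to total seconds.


27992 seconds

Hours: 7 × 3600 = 25200
Minutes: 46 × 60 = 2760
Seconds: 32
Total = 25200 + 2760 + 32 = 27992


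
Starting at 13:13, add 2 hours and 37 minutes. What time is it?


15:50

Start: 793 minutes from midnight
Add: 157 minutes
Total: 950 minutes
Hours: 950 ÷ 60 = 15 remainder 50


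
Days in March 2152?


31 days

Month: March (month 3)
March has 31 days


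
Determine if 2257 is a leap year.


Rules: divisible by 4 AND (not by 100 OR by 400)
2257 ÷ 4 = 564 remainder 1 → not divisible by 4
Not divisible by 4 → not a leap year

No


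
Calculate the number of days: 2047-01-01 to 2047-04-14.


From January 1, 2047 to April 14, 2047
Rest of January 2047: 31 - 1 = 30
Full months: February 2047 28, March 31
Days into April 2047: 14
Total = 30 + 28 + 31 + 14 = 103 days

103 days


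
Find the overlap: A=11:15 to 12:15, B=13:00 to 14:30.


0 minutes

Meeting A: 675-735 (in minutes from midnight)
Meeting B: 780-870
Overlap start = max(675, 780) = 780
Overlap end = min(735, 870) = 735
Overlap = max(0, 735 - 780) = 0 min


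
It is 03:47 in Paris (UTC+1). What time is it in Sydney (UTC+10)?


Time difference = UTC+10 - UTC+1 = +9 hours
New hour = (3 + 9) mod 24
= 12 mod 24 = 12
Minutes unchanged → 12:47

12:47


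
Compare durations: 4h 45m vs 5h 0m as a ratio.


19:20 (0.95)

Duration 1: 285 minutes
Duration 2: 300 minutes
Ratio = 285:300
GCD = 15
Simplified = 19:20
As a decimal: 19/20 = 0.95


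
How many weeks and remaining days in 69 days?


Weeks: 69 ÷ 7 = 9 remainder 6

9 weeks 6 days


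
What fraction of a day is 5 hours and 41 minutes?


0.2368 (23.68%)

Total minutes: 5×60 + 41 = 341
Day = 24×60 = 1440 minutes
Fraction = 341/1440 ≈ 0.2368
As a percentage: 341/1440 × 100 ≈ 23.68%


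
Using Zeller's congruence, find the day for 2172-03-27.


Friday

Zeller's congruence:
q=27, m=3, k=72, j=21
h = (27 + ⌊13×4/5⌋ + 72 + ⌊72/4⌋ + ⌊21/4⌋ - 2×21) mod 7
= (27 + 10 + 72 + 18 + 5 - 42) mod 7
= 90 mod 7 = 6
h=6 → Friday


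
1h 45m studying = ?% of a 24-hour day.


7.3%

Time: 105 minutes
Day: 1440 minutes
Percentage = (105/1440) × 100 ≈ 7.3%


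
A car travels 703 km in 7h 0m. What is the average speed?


Distance: 703 km
Time: 7 hours
Speed = 703 / 7 ≈ 100.4 km/h

100.4 km/h


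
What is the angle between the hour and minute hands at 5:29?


9.5°

Hour hand = 5×30 + 29×0.5 = 164.5°
Minute hand = 29×6 = 174°
Difference = |164.5 - 174| = 9.5°


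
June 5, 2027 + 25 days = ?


Start: June 5, 2027
Add 25 days
June 5 + 25 = June 30, 2027

June 30, 2027


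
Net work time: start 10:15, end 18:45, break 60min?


7h 30m (450 minutes)

Total time = (18×60+45) - (10×60+15)
= 1125 - 615 = 510 min
Minus break: 510 - 60 = 450 min
= 7h 30m


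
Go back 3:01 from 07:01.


Start: 421 minutes from midnight
Subtract: 181 minutes
Remaining: 421 - 181 = 240
Hours: 4, Minutes: 0

04:00


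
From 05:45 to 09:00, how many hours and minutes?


End time in minutes: 9×60 + 0 = 540
Start time in minutes: 5×60 + 45 = 345
Difference = 540 - 345 = 195 minutes
= 3 hours 15 minutes

3h 15m


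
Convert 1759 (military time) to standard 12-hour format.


Hour: 17
17 - 12 = 5 → PM

5:59 PM


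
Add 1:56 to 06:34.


08:30

Start: 394 minutes from midnight
Add: 116 minutes
Total: 510 minutes
Hours: 510 ÷ 60 = 8 remainder 30


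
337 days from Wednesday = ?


Thursday

Start: Wednesday (index 2)
(2 + 337) mod 7
= 339 mod 7
= 3
Index 3 → Thursday


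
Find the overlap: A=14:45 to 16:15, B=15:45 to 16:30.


30 minutes

Meeting A: 885-975 (in minutes from midnight)
Meeting B: 945-990
Overlap start = max(885, 945) = 945
Overlap end = min(975, 990) = 975
Overlap = max(0, 975 - 945) = 30 min


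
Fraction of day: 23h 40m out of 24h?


Total minutes: 23×60 + 40 = 1420
Day = 24×60 = 1440 minutes
Fraction = 1420/1440 ≈ 0.9861
As a percentage: 1420/1440 × 100 ≈ 98.61%

0.9861 (98.61%)


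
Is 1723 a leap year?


Rules: divisible by 4 AND (not by 100 OR by 400)
1723 ÷ 4 = 430 remainder 3 → not divisible by 4
Not divisible by 4 → not a leap year

No


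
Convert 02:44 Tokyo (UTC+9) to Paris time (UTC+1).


Time difference = UTC+1 - UTC+9 = -8 hours
New hour = (2 -8) mod 24
= -6 mod 24 = 18
Minutes unchanged → 18:44; -6 < 0 → previous day

18:44 (previous day)


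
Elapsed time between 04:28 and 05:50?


End time in minutes: 5×60 + 50 = 350
Start time in minutes: 4×60 + 28 = 268
Difference = 350 - 268 = 82 minutes
= 1 hours 22 minutes

1h 22m
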